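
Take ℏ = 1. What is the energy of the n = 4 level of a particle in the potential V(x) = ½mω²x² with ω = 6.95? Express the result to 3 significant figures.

E = 31.3

Using E_n = (n + ½)ℏω: E_4 = 4.5 × 6.95 = 31.28.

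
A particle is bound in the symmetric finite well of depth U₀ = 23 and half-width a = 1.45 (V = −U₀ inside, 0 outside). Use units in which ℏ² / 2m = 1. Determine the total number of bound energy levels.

N = 5

The dimensionless depth is z₀ = a√(2mU₀)/ℏ = 1.45 × √(23.00) = 6.954.
A new bound state (alternating even/odd) appears each time z₀ passes a multiple of π/2, so N = ⌊2z₀/π⌋ + 1 = ⌊4.427⌋ + 1 = 5.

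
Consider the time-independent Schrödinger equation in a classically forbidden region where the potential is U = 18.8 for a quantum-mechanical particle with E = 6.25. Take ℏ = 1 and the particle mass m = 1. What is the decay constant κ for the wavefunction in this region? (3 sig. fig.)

κ = 5.01

Since E < U the TISE in this region is ψ'' = κ²ψ with κ = √(2m(U − E))/ℏ.
κ = √(2 × 1 × 12.55) = 5.010.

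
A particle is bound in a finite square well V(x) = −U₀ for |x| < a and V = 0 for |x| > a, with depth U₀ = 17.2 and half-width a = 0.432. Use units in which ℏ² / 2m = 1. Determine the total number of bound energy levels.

N = 2

The dimensionless depth is z₀ = a√(2mU₀)/ℏ = 0.432 × √(17.20) = 1.792.
The even/odd transcendental equations gain one root per π/2 in z₀, giving N = 1 + ⌊2z₀/π⌋ = 1 + ⌊1.141⌋ = 2.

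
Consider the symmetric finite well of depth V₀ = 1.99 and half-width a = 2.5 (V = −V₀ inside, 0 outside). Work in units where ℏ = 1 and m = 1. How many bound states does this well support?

The dimensionless depth is z₀ = a√(2mV₀)/ℏ = 2.5 × √(3.980) = 4.987.
A new bound state (alternating even/odd) appears each time z₀ passes a multiple of π/2, so N = ⌊2z₀/π⌋ + 1 = ⌊3.175⌋ + 1 = 4.

N = 4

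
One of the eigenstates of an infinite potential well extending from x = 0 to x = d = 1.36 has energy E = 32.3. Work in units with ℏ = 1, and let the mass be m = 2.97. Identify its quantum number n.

n = 6

For an infinite well E_n = n²π²ℏ²/(2md²), so n = (d/πℏ)√(2mE).
n = (1.36/π) × √(2 × 2.97 × 32.3) = 5.996 → n = 6.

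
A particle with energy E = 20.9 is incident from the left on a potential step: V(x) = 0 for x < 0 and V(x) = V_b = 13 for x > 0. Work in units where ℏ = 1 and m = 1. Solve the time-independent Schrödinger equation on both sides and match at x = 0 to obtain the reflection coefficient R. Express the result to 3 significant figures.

On each side the TISE gives plane waves with k = √(2m(E − V))/ℏ: k₁ = √(2·1·20.9) = 6.465, k₂ = √(2·1·7.9) = 3.975.
Continuity of ψ and ψ′ at the step yields the reflection amplitude r = (k₁ − k₂)/(k₁ + k₂) = 0.2385; thus R = |r|² = 0.05690, T = 0.9431.

R = 0.0569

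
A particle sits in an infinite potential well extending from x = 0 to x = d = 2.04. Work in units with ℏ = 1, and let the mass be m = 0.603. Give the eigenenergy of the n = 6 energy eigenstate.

Requiring ψ(0) = ψ(d) = 0 quantises k = nπ/d, hence E_n = ℏ²k²/2m = n²π²ℏ²/(2md²).
E_6 = 6² × π² / (2 × 0.603 × 2.04²) = 70.79.

E = 70.8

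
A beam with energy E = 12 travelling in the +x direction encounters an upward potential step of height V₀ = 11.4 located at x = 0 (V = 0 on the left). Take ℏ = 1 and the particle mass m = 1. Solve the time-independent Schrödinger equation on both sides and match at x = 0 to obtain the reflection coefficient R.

On each side the TISE gives plane waves with k = √(2m(E − V))/ℏ: k₁ = √(2·1·12) = 4.899, k₂ = √(2·1·0.6) = 1.095.
Continuity of ψ and ψ′ at the step yields the reflection amplitude r = (k₁ − k₂)/(k₁ + k₂) = 0.6345; thus R = |r|² = 0.4026, T = 0.5974.

R = 0.403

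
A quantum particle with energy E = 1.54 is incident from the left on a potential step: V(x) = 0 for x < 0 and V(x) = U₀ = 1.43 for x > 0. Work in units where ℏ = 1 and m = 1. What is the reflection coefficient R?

R = 0.334

On each side the TISE gives plane waves with k = √(2m(E − V))/ℏ: k₁ = √(2·1·1.54) = 1.755, k₂ = √(2·1·0.11) = 0.4690.
Matching ψ and ψ′ at x = 0 gives r = (k₁ − k₂)/(k₁ + k₂), so R = r² = 0.3343 and T = 1 − R = 0.6657.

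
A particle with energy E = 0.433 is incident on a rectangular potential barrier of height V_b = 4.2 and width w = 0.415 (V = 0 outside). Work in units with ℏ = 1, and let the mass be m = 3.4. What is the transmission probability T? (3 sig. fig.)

E < V_b: inside the barrier ψ ∝ e^{±κx} with κ = √(2m(V_b − E))/ℏ = 5.061.
κw = 2.100, sinh(κw) = 4.023.
The exact tunnelling result is T⁻¹ = 1 + V_b² sinh²(κw) / [4E(V_b − E)] = 44.77, so T = 0.0223.

T = 0.0223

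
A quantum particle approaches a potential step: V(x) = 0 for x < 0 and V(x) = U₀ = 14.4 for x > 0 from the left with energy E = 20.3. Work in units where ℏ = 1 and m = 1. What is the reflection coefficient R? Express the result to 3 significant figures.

The wavenumbers are k₁ = √(2mE)/ℏ = 6.372 on the left and k₂ = √(2m(E − U₀))/ℏ = 3.435 on the right.
Continuity of ψ and ψ′ at the step yields the reflection amplitude r = (k₁ − k₂)/(k₁ + k₂) = 0.2995; thus R = |r|² = 0.08967, T = 0.9103.

R = 0.0897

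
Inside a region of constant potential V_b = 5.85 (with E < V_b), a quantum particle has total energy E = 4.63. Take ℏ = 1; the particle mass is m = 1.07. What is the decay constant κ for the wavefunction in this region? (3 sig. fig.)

Since E < V_b the TISE in this region is ψ'' = κ²ψ with κ = √(2m(V_b − E))/ℏ.
κ = √(2 × 1.07 × 1.22) = 1.616.

κ = 1.62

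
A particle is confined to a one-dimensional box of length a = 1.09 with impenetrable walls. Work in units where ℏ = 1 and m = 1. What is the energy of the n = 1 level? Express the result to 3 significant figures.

E = 4.15

Requiring ψ(0) = ψ(a) = 0 quantises k = nπ/a, hence E_n = ℏ²k²/2m = n²π²ℏ²/(2ma²).
E_1 = 1² × π² / (2 × 1 × 1.09²) = 4.154.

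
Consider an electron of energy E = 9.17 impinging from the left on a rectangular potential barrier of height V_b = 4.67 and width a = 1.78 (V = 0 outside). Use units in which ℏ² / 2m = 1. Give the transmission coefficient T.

Above the barrier the interior wavenumber is k₂ = √(2m(E − V_b))/ℏ = 2.121, giving phase k₂a = 3.776.
T = [1 + V_b² sin²(k₂a) / (4E(E − V_b))]⁻¹ = 1/1.046 = 0.956.

T = 0.956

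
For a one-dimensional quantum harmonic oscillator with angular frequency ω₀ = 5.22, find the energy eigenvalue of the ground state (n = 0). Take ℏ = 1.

E = 2.61

Using E_n = (n + ½)ℏω₀: E_0 = 0.5 × 5.22 = 2.610.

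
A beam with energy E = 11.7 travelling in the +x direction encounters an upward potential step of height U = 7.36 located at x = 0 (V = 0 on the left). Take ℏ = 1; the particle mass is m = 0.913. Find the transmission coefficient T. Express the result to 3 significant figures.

T = 0.941

The wavenumbers are k₁ = √(2mE)/ℏ = 4.622 on the left and k₂ = √(2m(E − U))/ℏ = 2.815 on the right.
Matching ψ and ψ′ at x = 0 gives r = (k₁ − k₂)/(k₁ + k₂), so R = r² = 0.05903 and T = 1 − R = 0.9410.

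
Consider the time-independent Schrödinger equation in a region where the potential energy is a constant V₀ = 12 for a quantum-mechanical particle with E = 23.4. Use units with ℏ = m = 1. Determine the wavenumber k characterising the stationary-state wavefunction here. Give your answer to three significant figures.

With E > V₀ the solution is oscillatory, ψ ∝ e^{±ikx} with k = √(2m(E − V₀))/ℏ.
k = √(2 × 1 × 11.4) = 4.775.

k = 4.77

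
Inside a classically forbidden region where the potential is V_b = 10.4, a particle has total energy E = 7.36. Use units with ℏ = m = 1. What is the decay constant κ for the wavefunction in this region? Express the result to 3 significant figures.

κ = 2.47

Since E < V_b the TISE in this region is ψ'' = κ²ψ with κ = √(2m(V_b − E))/ℏ.
κ = √(2 × 1 × 3.04) = 2.466.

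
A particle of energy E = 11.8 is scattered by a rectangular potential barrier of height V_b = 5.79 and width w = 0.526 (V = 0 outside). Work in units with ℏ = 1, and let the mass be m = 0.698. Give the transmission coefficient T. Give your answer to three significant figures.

T = 0.895

E > V_b: inside the barrier k₂ = √(2m(E − V_b))/ℏ = 2.897, k₂w = 1.524.
T = [1 + V_b² sin²(k₂w) / (4E(E − V_b))]⁻¹ = 1/1.118 = 0.895.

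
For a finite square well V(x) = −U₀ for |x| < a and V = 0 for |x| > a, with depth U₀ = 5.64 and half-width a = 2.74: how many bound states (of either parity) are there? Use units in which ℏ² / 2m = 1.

N = 5

The dimensionless depth is z₀ = a√(2mU₀)/ℏ = 2.74 × √(5.640) = 6.507.
The even/odd transcendental equations gain one root per π/2 in z₀, giving N = 1 + ⌊2z₀/π⌋ = 1 + ⌊4.143⌋ = 5.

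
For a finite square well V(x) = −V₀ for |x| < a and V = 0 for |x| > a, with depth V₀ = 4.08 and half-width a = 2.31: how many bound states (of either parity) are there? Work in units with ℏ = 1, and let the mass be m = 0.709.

N = 4

Define the well-strength parameter z₀ = (a/ℏ)√(2mV₀) = 2.31 × √(2·0.709·4.08) = 5.556.
The even/odd transcendental equations gain one root per π/2 in z₀, giving N = 1 + ⌊2z₀/π⌋ = 1 + ⌊3.537⌋ = 4.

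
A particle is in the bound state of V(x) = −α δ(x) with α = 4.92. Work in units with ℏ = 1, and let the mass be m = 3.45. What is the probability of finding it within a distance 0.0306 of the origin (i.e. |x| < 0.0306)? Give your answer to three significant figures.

P = 0.646

The normalised bound state is ψ = √κ e^{−κ|x|} with κ = mα/ℏ² = 16.97.
P(|x| < d) = ∫_{−d}^{d} κ e^{−2κ|x|} dx = 1 − e^{−2κd} = 1 − e^{−1.039} = 0.6461.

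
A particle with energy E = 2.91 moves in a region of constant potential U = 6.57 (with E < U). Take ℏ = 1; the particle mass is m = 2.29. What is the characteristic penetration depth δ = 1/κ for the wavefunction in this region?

Since E < U the TISE in this region is ψ'' = κ²ψ with κ = √(2m(U − E))/ℏ.
κ = √(2 × 2.29 × 3.66) = 4.094. The penetration depth is δ = 1/κ = 0.244.

δ = 0.244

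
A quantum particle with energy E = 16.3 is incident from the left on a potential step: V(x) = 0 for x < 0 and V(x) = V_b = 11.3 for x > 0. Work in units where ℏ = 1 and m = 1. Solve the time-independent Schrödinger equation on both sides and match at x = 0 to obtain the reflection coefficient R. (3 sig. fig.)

On each side the TISE gives plane waves with k = √(2m(E − V))/ℏ: k₁ = √(2·1·16.3) = 5.710, k₂ = √(2·1·5) = 3.162.
Matching ψ and ψ′ at x = 0 gives r = (k₁ − k₂)/(k₁ + k₂), so R = r² = 0.08244 and T = 1 − R = 0.9176.

R = 0.0824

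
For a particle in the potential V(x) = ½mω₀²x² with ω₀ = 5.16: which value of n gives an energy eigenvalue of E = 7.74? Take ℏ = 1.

E_n = ℏω₀(n + ½) ⇒ n = E/(ℏω₀) − ½ = 7.74/5.16 − 0.5 = 1.000 → n = 1.

n = 1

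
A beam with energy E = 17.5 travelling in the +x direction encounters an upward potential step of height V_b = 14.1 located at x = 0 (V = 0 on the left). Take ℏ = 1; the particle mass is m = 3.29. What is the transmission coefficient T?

The wavenumbers are k₁ = √(2mE)/ℏ = 10.73 on the left and k₂ = √(2m(E − V_b))/ℏ = 4.730 on the right.
Continuity of ψ and ψ′ at the step yields the reflection amplitude r = (k₁ − k₂)/(k₁ + k₂) = 0.3881; thus R = |r|² = 0.1507, T = 0.8493.

T = 0.849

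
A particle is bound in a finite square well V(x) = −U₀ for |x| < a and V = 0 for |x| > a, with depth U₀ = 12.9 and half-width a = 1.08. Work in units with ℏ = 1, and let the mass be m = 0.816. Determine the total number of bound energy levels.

Define the well-strength parameter z₀ = (a/ℏ)√(2mU₀) = 1.08 × √(2·0.816·12.9) = 4.955.
The even/odd transcendental equations gain one root per π/2 in z₀, giving N = 1 + ⌊2z₀/π⌋ = 1 + ⌊3.155⌋ = 4.

N = 4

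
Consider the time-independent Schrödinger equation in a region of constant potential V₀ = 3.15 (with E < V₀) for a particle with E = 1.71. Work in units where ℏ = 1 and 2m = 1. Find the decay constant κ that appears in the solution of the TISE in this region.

κ = 1.20

Since E < V₀ the TISE in this region is ψ'' = κ²ψ with κ = √(2m(V₀ − E))/ℏ.
κ = √(2 × 0.5 × 1.44) = 1.200.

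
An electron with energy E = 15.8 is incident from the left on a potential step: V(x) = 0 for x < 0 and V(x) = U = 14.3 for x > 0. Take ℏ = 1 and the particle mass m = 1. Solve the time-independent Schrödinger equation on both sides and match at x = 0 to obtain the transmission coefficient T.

T = 0.720

The wavenumbers are k₁ = √(2mE)/ℏ = 5.621 on the left and k₂ = √(2m(E − U))/ℏ = 1.732 on the right.
Matching ψ and ψ′ at x = 0 gives r = (k₁ − k₂)/(k₁ + k₂), so R = r² = 0.2798 and T = 1 − R = 0.7202.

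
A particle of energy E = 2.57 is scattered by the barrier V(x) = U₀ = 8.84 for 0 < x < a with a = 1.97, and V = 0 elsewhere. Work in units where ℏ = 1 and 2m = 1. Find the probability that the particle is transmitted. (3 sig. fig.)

T = 0.000171

Since E < U₀ the interior solution is evanescent with decay constant κ = √(2m(U₀ − E))/ℏ = 2.504.
κa = 4.933, sinh(κa) = 69.39.
Matching ψ, ψ′ at both faces gives T = [1 + U₀² sinh²(κa) / (4E(U₀ − E))]⁻¹ = 1/5838 = 0.000171.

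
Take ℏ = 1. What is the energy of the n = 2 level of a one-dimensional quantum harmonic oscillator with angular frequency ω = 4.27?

Using E_n = (n + ½)ℏω: E_2 = 2.5 × 4.27 = 10.68.

E = 10.7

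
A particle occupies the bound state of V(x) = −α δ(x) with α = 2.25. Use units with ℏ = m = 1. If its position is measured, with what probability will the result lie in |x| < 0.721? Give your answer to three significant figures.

P = 0.961

The normalised bound state is ψ = √κ e^{−κ|x|} with κ = mα/ℏ² = 2.250.
P(|x| < d) = ∫_{−d}^{d} κ e^{−2κ|x|} dx = 1 − e^{−2κd} = 1 − e^{−3.245} = 0.9610.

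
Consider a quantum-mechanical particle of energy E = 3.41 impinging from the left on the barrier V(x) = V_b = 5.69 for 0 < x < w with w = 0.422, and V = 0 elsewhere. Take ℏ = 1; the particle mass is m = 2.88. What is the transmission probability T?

T = 0.166

Since E < V_b the interior solution is evanescent with decay constant κ = √(2m(V_b − E))/ℏ = 3.624.
κw = 1.529, sinh(κw) = 2.199.
The exact tunnelling result is T⁻¹ = 1 + V_b² sinh²(κw) / [4E(V_b − E)] = 6.035, so T = 0.166.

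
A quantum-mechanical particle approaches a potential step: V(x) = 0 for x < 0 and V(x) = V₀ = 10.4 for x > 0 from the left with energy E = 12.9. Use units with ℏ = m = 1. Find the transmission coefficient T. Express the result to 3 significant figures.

T = 0.849

The wavenumbers are k₁ = √(2mE)/ℏ = 5.079 on the left and k₂ = √(2m(E − V₀))/ℏ = 2.236 on the right.
Continuity of ψ and ψ′ at the step yields the reflection amplitude r = (k₁ − k₂)/(k₁ + k₂) = 0.3887; thus R = |r|² = 0.1511, T = 0.8489.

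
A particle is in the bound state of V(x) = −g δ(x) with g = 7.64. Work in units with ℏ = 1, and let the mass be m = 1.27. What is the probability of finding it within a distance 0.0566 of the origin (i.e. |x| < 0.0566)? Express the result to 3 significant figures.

The normalised bound state is ψ = √κ e^{−κ|x|} with κ = mg/ℏ² = 9.703.
P(|x| < d) = ∫_{−d}^{d} κ e^{−2κ|x|} dx = 1 − e^{−2κd} = 1 − e^{−1.098} = 0.6666.

P = 0.667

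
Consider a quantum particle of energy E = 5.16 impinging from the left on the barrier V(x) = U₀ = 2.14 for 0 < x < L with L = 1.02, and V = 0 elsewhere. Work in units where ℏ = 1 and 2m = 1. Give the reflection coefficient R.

R = 0.0659

Above the barrier the interior wavenumber is k₂ = √(2m(E − U₀))/ℏ = 1.738, giving phase k₂L = 1.773.
T = [1 + U₀² sin²(k₂L) / (4E(E − U₀))]⁻¹ = 1/1.071 = 0.934.
R = 1 − T = 0.0659.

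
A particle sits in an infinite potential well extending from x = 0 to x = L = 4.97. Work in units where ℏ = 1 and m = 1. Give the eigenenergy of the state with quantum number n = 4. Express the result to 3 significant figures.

The infinite-well eigenfunctions ψ_n = √(2/L) sin(nπx/L) vanish at both walls, giving E_n = n²π²ℏ²/(2mL²).
E_4 = 4² × π² / (2 × 1 × 4.97²) = 3.197.

E = 3.20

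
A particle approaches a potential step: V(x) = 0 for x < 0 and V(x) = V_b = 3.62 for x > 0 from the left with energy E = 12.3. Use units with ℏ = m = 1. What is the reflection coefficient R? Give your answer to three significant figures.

R = 0.00756

The wavenumbers are k₁ = √(2mE)/ℏ = 4.960 on the left and k₂ = √(2m(E − V_b))/ℏ = 4.167 on the right.
Continuity of ψ and ψ′ at the step yields the reflection amplitude r = (k₁ − k₂)/(k₁ + k₂) = 0.08692; thus R = |r|² = 0.007556, T = 0.9924.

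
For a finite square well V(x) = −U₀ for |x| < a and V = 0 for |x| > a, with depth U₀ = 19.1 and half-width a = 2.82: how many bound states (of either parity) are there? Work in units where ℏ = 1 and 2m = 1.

Define the well-strength parameter z₀ = (a/ℏ)√(2mU₀) = 2.82 × √(2·0.5·19.1) = 12.32.
The even/odd transcendental equations gain one root per π/2 in z₀, giving N = 1 + ⌊2z₀/π⌋ = 1 + ⌊7.846⌋ = 8.

N = 8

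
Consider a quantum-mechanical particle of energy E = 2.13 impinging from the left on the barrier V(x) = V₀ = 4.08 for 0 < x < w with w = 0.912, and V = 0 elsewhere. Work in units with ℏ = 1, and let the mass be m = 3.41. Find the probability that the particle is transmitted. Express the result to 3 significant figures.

T = 0.00514

E < V₀: inside the barrier ψ ∝ e^{±κx} with κ = √(2m(V₀ − E))/ℏ = 3.647.
κw = 3.326, sinh(κw) = 13.89.
Matching ψ, ψ′ at both faces gives T = [1 + V₀² sinh²(κw) / (4E(V₀ − E))]⁻¹ = 1/194.4 = 0.00514.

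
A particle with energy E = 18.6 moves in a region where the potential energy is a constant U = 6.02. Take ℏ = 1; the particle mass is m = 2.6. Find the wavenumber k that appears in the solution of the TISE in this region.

With E > U the solution is oscillatory, ψ ∝ e^{±ikx} with k = √(2m(E − U))/ℏ.
k = √(2 × 2.6 × 12.58) = 8.088.

k = 8.09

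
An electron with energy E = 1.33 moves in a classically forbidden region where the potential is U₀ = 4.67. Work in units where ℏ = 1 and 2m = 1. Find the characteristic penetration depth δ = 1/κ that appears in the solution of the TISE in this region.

δ = 0.547

Since E < U₀ the TISE in this region is ψ'' = κ²ψ with κ = √(2m(U₀ − E))/ℏ.
κ = √(2 × 0.5 × 3.34) = 1.828. The penetration depth is δ = 1/κ = 0.547.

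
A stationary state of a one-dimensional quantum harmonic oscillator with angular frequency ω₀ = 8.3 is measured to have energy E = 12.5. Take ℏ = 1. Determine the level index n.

E_n = ℏω₀(n + ½) ⇒ n = E/(ℏω₀) − ½ = 12.5/8.3 − 0.5 = 1.006 → n = 1.

n = 1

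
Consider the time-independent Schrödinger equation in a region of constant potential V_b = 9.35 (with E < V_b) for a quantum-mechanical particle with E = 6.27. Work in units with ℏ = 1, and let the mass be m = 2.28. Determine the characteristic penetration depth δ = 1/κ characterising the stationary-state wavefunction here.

δ = 0.267

Since E < V_b the TISE in this region is ψ'' = κ²ψ with κ = √(2m(V_b − E))/ℏ.
κ = √(2 × 2.28 × 3.08) = 3.748. The penetration depth is δ = 1/κ = 0.267.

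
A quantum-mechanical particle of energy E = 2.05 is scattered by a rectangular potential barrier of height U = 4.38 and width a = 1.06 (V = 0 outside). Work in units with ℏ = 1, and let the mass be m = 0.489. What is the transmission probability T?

T = 0.150

E < U: inside the barrier ψ ∝ e^{±κx} with κ = √(2m(U − E))/ℏ = 1.510.
κa = 1.600, sinh(κa) = 2.376.
The exact tunnelling result is T⁻¹ = 1 + U² sinh²(κa) / [4E(U − E)] = 6.668, so T = 0.150.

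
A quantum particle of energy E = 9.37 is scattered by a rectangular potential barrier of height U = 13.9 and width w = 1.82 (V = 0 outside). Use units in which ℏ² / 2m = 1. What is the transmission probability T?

T = 0.00152

E < U: inside the barrier ψ ∝ e^{±κx} with κ = √(2m(U − E))/ℏ = 2.128.
κw = 3.874, sinh(κw) = 24.05.
The exact tunnelling result is T⁻¹ = 1 + U² sinh²(κw) / [4E(U − E)] = 659.1, so T = 0.00152.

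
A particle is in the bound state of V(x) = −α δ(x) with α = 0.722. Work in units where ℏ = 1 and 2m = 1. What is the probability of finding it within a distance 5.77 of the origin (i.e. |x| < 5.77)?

The normalised bound state is ψ = √κ e^{−κ|x|} with κ = mα/ℏ² = 0.3610.
P(|x| < d) = ∫_{−d}^{d} κ e^{−2κ|x|} dx = 1 − e^{−2κd} = 1 − e^{−4.166} = 0.9845.

P = 0.984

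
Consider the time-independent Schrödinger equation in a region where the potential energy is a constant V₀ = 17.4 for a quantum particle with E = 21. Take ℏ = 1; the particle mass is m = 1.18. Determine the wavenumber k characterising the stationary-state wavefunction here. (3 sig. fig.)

With E > V₀ the solution is oscillatory, ψ ∝ e^{±ikx} with k = √(2m(E − V₀))/ℏ.
k = √(2 × 1.18 × 3.6) = 2.915.

k = 2.91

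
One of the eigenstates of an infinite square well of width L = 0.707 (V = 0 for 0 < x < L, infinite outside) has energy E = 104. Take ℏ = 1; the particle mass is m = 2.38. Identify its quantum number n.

n = 5

From E_n = n²π²ℏ²/(2mL²) invert to n = √(2mL²E)/(πℏ).
n = (0.707/π) × √(2 × 2.38 × 104) = 5.007 → n = 5.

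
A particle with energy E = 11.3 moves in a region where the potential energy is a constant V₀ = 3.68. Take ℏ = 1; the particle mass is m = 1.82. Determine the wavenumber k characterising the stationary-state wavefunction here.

k = 5.27

With E > V₀ the solution is oscillatory, ψ ∝ e^{±ikx} with k = √(2m(E − V₀))/ℏ.
k = √(2 × 1.82 × 7.62) = 5.267.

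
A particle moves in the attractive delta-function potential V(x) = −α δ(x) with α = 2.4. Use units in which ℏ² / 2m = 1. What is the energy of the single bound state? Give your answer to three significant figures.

E = -1.44

For x ≠ 0 the bound state is ψ ∝ e^{−κ|x|}; integrating the TISE across the delta gives the cusp condition 2κ = 2mα/ℏ², so κ = 1.200.
Then E = −ℏ²κ²/(2m) = −mα²/(2ℏ²) = -1.440.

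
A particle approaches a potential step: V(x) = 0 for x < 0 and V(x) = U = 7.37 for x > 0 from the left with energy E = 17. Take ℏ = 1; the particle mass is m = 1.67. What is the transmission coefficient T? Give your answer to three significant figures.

On each side the TISE gives plane waves with k = √(2m(E − V))/ℏ: k₁ = √(2·1.67·17) = 7.535, k₂ = √(2·1.67·9.63) = 5.671.
Matching ψ and ψ′ at x = 0 gives r = (k₁ − k₂)/(k₁ + k₂), so R = r² = 0.01992 and T = 1 − R = 0.9801.

T = 0.980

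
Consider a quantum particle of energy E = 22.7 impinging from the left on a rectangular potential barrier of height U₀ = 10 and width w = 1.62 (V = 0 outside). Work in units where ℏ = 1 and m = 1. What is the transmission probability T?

Above the barrier the interior wavenumber is k₂ = √(2m(E − U₀))/ℏ = 5.040, giving phase k₂w = 8.165.
T = [1 + U₀² sin²(k₂w) / (4E(E − U₀))]⁻¹ = 1/1.079 = 0.927.

T = 0.927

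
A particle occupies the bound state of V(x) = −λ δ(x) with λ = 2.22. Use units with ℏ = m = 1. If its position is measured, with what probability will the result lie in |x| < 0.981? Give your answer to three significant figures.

The normalised bound state is ψ = √κ e^{−κ|x|} with κ = mλ/ℏ² = 2.220.
P(|x| < d) = ∫_{−d}^{d} κ e^{−2κ|x|} dx = 1 − e^{−2κd} = 1 − e^{−4.356} = 0.9872.

P = 0.987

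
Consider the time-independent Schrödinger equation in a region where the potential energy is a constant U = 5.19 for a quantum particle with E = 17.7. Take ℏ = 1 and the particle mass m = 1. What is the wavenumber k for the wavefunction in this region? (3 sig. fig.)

k = 5.00

With E > U the solution is oscillatory, ψ ∝ e^{±ikx} with k = √(2m(E − U))/ℏ.
k = √(2 × 1 × 12.51) = 5.002.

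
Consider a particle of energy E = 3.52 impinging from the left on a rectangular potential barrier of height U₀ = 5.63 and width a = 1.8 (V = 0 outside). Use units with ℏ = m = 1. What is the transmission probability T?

T = 0.00230

E < U₀: inside the barrier ψ ∝ e^{±κx} with κ = √(2m(U₀ − E))/ℏ = 2.054.
κa = 3.698, sinh(κa) = 20.16.
The exact tunnelling result is T⁻¹ = 1 + U₀² sinh²(κa) / [4E(U₀ − E)] = 434.8, so T = 0.00230.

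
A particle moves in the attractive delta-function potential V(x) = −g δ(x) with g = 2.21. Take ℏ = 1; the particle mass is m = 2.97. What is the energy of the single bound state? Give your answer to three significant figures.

E = -7.25

For x ≠ 0 the bound state is ψ ∝ e^{−κ|x|}; integrating the TISE across the delta gives the cusp condition 2κ = 2mg/ℏ², so κ = 6.564.
Then E = −ℏ²κ²/(2m) = −mg²/(2ℏ²) = -7.253.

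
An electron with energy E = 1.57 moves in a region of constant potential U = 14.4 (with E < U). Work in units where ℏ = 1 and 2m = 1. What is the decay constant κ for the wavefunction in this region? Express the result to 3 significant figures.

Since E < U the TISE in this region is ψ'' = κ²ψ with κ = √(2m(U − E))/ℏ.
κ = √(2 × 0.5 × 12.83) = 3.582.

κ = 3.58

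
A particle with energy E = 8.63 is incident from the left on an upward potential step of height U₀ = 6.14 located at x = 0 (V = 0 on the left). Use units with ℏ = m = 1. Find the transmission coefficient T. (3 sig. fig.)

The wavenumbers are k₁ = √(2mE)/ℏ = 4.155 on the left and k₂ = √(2m(E − U₀))/ℏ = 2.232 on the right.
Matching ψ and ψ′ at x = 0 gives r = (k₁ − k₂)/(k₁ + k₂), so R = r² = 0.09067 and T = 1 − R = 0.9093.

T = 0.909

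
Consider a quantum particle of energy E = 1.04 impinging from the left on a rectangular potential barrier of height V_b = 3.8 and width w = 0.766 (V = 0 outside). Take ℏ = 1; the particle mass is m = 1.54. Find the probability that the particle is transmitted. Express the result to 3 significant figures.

T = 0.0360

Since E < V_b the interior solution is evanescent with decay constant κ = √(2m(V_b − E))/ℏ = 2.916.
κw = 2.233, sinh(κw) = 4.612.
Matching ψ, ψ′ at both faces gives T = [1 + V_b² sinh²(κw) / (4E(V_b − E))]⁻¹ = 1/27.75 = 0.0360.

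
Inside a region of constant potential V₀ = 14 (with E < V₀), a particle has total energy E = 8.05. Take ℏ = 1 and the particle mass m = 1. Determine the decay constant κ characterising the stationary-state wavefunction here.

κ = 3.45

Since E < V₀ the TISE in this region is ψ'' = κ²ψ with κ = √(2m(V₀ − E))/ℏ.
κ = √(2 × 1 × 5.95) = 3.450.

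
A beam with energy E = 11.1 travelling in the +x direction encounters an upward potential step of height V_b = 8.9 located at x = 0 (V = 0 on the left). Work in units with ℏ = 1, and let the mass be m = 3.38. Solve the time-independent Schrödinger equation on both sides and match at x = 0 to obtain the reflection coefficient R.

R = 0.147

On each side the TISE gives plane waves with k = √(2m(E − V))/ℏ: k₁ = √(2·3.38·11.1) = 8.662, k₂ = √(2·3.38·2.2) = 3.856.
Matching ψ and ψ′ at x = 0 gives r = (k₁ − k₂)/(k₁ + k₂), so R = r² = 0.1474 and T = 1 − R = 0.8526.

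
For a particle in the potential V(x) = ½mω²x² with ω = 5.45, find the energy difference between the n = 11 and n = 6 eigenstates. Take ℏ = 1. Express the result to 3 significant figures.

ΔE = 27.3

E_n = ℏω(n + ½), so ΔE = (11 − 6) ℏω = 5 × 5.45 = 27.25.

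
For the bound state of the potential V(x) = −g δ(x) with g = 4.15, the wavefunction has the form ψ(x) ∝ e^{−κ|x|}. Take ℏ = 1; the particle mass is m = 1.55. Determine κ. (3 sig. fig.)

κ = 6.43

Integrating the TISE across x = 0 gives the cusp condition ψ'(0⁺) − ψ'(0⁻) = −(2mg/ℏ²)ψ(0).
With ψ ∝ e^{−κ|x|} this yields −2κ = −2mg/ℏ², so κ = mg/ℏ² = 6.433.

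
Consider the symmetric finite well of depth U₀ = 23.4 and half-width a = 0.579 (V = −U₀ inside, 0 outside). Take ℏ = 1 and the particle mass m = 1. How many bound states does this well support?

The dimensionless depth is z₀ = a√(2mU₀)/ℏ = 0.579 × √(46.80) = 3.961.
The even/odd transcendental equations gain one root per π/2 in z₀, giving N = 1 + ⌊2z₀/π⌋ = 1 + ⌊2.522⌋ = 3.

N = 3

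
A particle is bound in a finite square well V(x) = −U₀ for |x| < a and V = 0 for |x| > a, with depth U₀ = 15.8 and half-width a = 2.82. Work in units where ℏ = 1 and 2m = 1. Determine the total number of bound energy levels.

Define the well-strength parameter z₀ = (a/ℏ)√(2mU₀) = 2.82 × √(2·0.5·15.8) = 11.21.
The even/odd transcendental equations gain one root per π/2 in z₀, giving N = 1 + ⌊2z₀/π⌋ = 1 + ⌊7.136⌋ = 8.

N = 8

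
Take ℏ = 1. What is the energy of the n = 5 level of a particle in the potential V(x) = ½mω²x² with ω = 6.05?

E = 33.3

Using E_n = (n + ½)ℏω: E_5 = 5.5 × 6.05 = 33.28.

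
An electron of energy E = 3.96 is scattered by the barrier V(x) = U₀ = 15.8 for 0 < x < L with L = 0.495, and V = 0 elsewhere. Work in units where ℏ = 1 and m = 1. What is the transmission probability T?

E < U₀: inside the barrier ψ ∝ e^{±κx} with κ = √(2m(U₀ − E))/ℏ = 4.866.
κL = 2.409, sinh(κL) = 5.515.
Matching ψ, ψ′ at both faces gives T = [1 + U₀² sinh²(κL) / (4E(U₀ − E))]⁻¹ = 1/41.49 = 0.0241.

T = 0.0241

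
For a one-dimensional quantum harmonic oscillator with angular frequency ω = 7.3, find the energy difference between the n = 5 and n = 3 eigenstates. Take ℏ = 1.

ΔE = 14.6

E_n = ℏω(n + ½), so ΔE = (5 − 3) ℏω = 2 × 7.3 = 14.60.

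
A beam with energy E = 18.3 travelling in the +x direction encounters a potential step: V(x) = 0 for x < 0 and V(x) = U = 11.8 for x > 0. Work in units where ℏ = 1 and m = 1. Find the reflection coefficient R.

R = 0.0641

The wavenumbers are k₁ = √(2mE)/ℏ = 6.050 on the left and k₂ = √(2m(E − U))/ℏ = 3.606 on the right.
Matching ψ and ψ′ at x = 0 gives r = (k₁ − k₂)/(k₁ + k₂), so R = r² = 0.06408 and T = 1 − R = 0.9359.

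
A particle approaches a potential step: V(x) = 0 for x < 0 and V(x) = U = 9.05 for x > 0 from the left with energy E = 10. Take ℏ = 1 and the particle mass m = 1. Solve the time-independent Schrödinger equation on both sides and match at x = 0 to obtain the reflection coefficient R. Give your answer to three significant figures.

R = 0.280

The wavenumbers are k₁ = √(2mE)/ℏ = 4.472 on the left and k₂ = √(2m(E − U))/ℏ = 1.378 on the right.
Matching ψ and ψ′ at x = 0 gives r = (k₁ − k₂)/(k₁ + k₂), so R = r² = 0.2796 and T = 1 − R = 0.7204.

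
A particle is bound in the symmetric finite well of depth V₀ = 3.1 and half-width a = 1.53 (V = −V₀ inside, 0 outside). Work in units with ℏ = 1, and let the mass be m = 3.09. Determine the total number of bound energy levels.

The dimensionless depth is z₀ = a√(2mV₀)/ℏ = 1.53 × √(19.16) = 6.697.
A new bound state (alternating even/odd) appears each time z₀ passes a multiple of π/2, so N = ⌊2z₀/π⌋ + 1 = ⌊4.263⌋ + 1 = 5.

N = 5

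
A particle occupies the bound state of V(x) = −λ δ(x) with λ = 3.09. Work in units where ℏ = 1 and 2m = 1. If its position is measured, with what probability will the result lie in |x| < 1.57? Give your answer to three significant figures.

The normalised bound state is ψ = √κ e^{−κ|x|} with κ = mλ/ℏ² = 1.545.
P(|x| < d) = ∫_{−d}^{d} κ e^{−2κ|x|} dx = 1 − e^{−2κd} = 1 − e^{−4.851} = 0.9922.

P = 0.992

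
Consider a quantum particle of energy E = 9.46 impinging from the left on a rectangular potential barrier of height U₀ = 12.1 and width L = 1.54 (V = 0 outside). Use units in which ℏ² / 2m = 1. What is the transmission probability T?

E < U₀: inside the barrier ψ ∝ e^{±κx} with κ = √(2m(U₀ − E))/ℏ = 1.625.
κL = 2.502, sinh(κL) = 6.064.
Matching ψ, ψ′ at both faces gives T = [1 + U₀² sinh²(κL) / (4E(U₀ − E))]⁻¹ = 1/54.89 = 0.0182.

T = 0.0182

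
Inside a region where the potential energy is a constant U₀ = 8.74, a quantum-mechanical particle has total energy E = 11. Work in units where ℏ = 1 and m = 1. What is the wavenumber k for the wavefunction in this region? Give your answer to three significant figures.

With E > U₀ the solution is oscillatory, ψ ∝ e^{±ikx} with k = √(2m(E − U₀))/ℏ.
k = √(2 × 1 × 2.26) = 2.126.

k = 2.13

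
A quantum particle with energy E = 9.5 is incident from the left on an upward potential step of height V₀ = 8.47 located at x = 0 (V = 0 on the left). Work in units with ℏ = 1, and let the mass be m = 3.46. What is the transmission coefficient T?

T = 0.745

On each side the TISE gives plane waves with k = √(2m(E − V))/ℏ: k₁ = √(2·3.46·9.5) = 8.108, k₂ = √(2·3.46·1.03) = 2.670.
Matching ψ and ψ′ at x = 0 gives r = (k₁ − k₂)/(k₁ + k₂), so R = r² = 0.2546 and T = 1 − R = 0.7454.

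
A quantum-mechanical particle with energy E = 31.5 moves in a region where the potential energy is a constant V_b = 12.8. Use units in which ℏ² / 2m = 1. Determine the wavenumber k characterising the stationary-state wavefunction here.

k = 4.32

With E > V_b the solution is oscillatory, ψ ∝ e^{±ikx} with k = √(2m(E − V_b))/ℏ.
k = √(2 × 0.5 × 18.7) = 4.324.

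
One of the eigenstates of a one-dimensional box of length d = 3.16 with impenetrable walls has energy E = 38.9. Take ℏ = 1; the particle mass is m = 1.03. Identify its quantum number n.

n = 9

From E_n = n²π²ℏ²/(2md²) invert to n = √(2md²E)/(πℏ).
n = (3.16/π) × √(2 × 1.03 × 38.9) = 9.004 → n = 9.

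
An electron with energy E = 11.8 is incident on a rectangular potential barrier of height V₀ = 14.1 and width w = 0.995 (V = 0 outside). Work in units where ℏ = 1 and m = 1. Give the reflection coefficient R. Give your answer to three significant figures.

R = 0.969

Since E < V₀ the interior solution is evanescent with decay constant κ = √(2m(V₀ − E))/ℏ = 2.145.
κw = 2.134, sinh(κw) = 4.165.
Matching ψ, ψ′ at both faces gives T = [1 + V₀² sinh²(κw) / (4E(V₀ − E))]⁻¹ = 1/32.77 = 0.0305.
R = 1 − T = 0.969.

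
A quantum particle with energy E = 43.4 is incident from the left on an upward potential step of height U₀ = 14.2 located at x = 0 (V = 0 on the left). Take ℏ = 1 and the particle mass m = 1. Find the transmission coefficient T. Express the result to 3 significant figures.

The wavenumbers are k₁ = √(2mE)/ℏ = 9.317 on the left and k₂ = √(2m(E − U₀))/ℏ = 7.642 on the right.
Continuity of ψ and ψ′ at the step yields the reflection amplitude r = (k₁ − k₂)/(k₁ + k₂) = 0.09875; thus R = |r|² = 0.009752, T = 0.9902.

T = 0.990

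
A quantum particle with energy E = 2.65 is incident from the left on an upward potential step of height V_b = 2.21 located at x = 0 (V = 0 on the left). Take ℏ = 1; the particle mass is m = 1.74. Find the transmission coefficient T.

T = 0.823

On each side the TISE gives plane waves with k = √(2m(E − V))/ℏ: k₁ = √(2·1.74·2.65) = 3.037, k₂ = √(2·1.74·0.44) = 1.237.
Matching ψ and ψ′ at x = 0 gives r = (k₁ − k₂)/(k₁ + k₂), so R = r² = 0.1772 and T = 1 − R = 0.8228.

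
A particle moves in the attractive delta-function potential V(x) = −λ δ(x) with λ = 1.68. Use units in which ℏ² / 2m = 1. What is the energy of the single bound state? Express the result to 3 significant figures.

E = -0.706

For x ≠ 0 the bound state is ψ ∝ e^{−κ|x|}; integrating the TISE across the delta gives the cusp condition 2κ = 2mλ/ℏ², so κ = 0.8400.
Then E = −ℏ²κ²/(2m) = −mλ²/(2ℏ²) = -0.7056.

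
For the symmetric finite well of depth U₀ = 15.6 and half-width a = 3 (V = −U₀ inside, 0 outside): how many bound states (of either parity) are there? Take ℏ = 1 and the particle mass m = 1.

N = 11

The dimensionless depth is z₀ = a√(2mU₀)/ℏ = 3 × √(31.20) = 16.76.
The even/odd transcendental equations gain one root per π/2 in z₀, giving N = 1 + ⌊2z₀/π⌋ = 1 + ⌊10.67⌋ = 11.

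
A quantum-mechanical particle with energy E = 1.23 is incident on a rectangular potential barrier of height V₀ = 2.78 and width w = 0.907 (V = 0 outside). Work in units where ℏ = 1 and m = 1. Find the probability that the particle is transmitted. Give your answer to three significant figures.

E < V₀: inside the barrier ψ ∝ e^{±κx} with κ = √(2m(V₀ − E))/ℏ = 1.761.
κw = 1.597, sinh(κw) = 2.368.
The exact tunnelling result is T⁻¹ = 1 + V₀² sinh²(κw) / [4E(V₀ − E)] = 6.681, so T = 0.150.

T = 0.150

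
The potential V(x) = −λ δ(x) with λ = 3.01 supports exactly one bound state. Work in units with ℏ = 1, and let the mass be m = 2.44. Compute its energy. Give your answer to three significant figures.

E = -11.1

The bound state is ψ(x) = √κ e^{−κ|x|}. The derivative jump ψ'(0⁺) − ψ'(0⁻) = −(2mλ/ℏ²)ψ(0) fixes κ = mλ/ℏ² = 7.344.
Then E = −ℏ²κ²/(2m) = −mλ²/(2ℏ²) = -11.05.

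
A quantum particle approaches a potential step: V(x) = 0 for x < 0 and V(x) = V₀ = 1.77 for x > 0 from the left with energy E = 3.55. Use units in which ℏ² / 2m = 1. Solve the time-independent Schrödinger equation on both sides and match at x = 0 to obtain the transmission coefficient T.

On each side the TISE gives plane waves with k = √(2m(E − V))/ℏ: k₁ = √(2·½·3.55) = 1.884, k₂ = √(2·½·1.78) = 1.334.
Matching ψ and ψ′ at x = 0 gives r = (k₁ − k₂)/(k₁ + k₂), so R = r² = 0.02920 and T = 1 − R = 0.9708.

T = 0.971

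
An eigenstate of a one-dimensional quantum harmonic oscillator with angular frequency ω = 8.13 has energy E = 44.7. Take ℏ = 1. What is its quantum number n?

n = 5

E_n = ℏω(n + ½) ⇒ n = E/(ℏω) − ½ = 44.7/8.13 − 0.5 = 4.998 → n = 5.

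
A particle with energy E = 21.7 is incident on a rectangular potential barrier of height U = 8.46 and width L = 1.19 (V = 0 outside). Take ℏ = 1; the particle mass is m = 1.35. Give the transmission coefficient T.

E > U: inside the barrier k₂ = √(2m(E − U))/ℏ = 5.979, k₂L = 7.115.
T = [1 + U² sin²(k₂L) / (4E(E − U))]⁻¹ = 1/1.034 = 0.967.

T = 0.967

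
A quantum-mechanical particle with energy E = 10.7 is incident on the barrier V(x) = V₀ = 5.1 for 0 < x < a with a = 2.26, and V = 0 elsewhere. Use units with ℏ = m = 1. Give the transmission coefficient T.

T = 0.909

Above the barrier the interior wavenumber is k₂ = √(2m(E − V₀))/ℏ = 3.347, giving phase k₂a = 7.563.
T = [1 + V₀² sin²(k₂a) / (4E(E − V₀))]⁻¹ = 1/1.100 = 0.909.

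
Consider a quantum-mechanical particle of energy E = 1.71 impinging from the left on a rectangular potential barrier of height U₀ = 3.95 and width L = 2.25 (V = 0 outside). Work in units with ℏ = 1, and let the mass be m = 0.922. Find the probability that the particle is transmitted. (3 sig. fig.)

T = 0.000419

E < U₀: inside the barrier ψ ∝ e^{±κx} with κ = √(2m(U₀ − E))/ℏ = 2.032.
κL = 4.573, sinh(κL) = 48.40.
The exact tunnelling result is T⁻¹ = 1 + U₀² sinh²(κL) / [4E(U₀ − E)] = 2387, so T = 0.000419.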